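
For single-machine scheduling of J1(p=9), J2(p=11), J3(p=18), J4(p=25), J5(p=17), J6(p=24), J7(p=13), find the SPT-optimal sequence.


SPT: sort by shortest processing time
  J1: p=9
  J2: p=11
  J7: p=13
  J5: p=17
  J3: p=18
  J6: p=24
  J4: p=25
Order: J1 → J2 → J7 → J5 → J3 → J6 → J4


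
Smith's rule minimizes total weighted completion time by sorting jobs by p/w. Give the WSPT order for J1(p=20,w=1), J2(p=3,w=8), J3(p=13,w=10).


WSPT (Smith's rule): sort by p/w ascending
  J2: p/w = 3/8 = 0.375
  J3: p/w = 13/10 = 1.300
  J1: p/w = 20/1 = 20.000
Order: J2 → J3 → J1


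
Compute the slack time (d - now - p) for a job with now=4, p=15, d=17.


Slack = due - current_time - processing
= 17 - 4 - 15
= -2


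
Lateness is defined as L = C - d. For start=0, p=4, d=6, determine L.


Completion = 0 + 4 = 4
Lateness = C - d = 4 - 6
= -2


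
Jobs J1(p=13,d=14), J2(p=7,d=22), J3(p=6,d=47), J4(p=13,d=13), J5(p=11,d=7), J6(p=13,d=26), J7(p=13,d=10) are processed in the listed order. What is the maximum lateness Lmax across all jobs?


Lateness per job (L = C - d):
  J1: C=13, d=14, L=-1
  J2: C=20, d=22, L=-2
  J3: C=26, d=47, L=-21
  J4: C=39, d=13, L=26
  J5: C=50, d=7, L=43
  J6: C=63, d=26, L=37
  J7: C=76, d=10, L=66
Lmax = max(-1, -2, -21, 26, 43, 37, 66)
= 66


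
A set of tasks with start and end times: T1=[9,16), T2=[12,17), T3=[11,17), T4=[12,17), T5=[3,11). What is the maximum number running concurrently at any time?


Check each time point for overlaps:
  t=12: 4 tasks active (T1, T2, T3, T4)
Max concurrent = 4


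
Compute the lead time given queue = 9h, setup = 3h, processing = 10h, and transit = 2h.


Lead time = queue + setup + processing + transit
= 9 + 3 + 10 + 2
= 24 hours


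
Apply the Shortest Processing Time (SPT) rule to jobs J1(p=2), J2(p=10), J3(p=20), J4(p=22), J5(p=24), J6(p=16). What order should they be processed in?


SPT: sort by shortest processing time
  J1: p=2
  J2: p=10
  J6: p=16
  J3: p=20
  J4: p=22
  J5: p=24
Order: J1 → J2 → J6 → J3 → J4 → J5


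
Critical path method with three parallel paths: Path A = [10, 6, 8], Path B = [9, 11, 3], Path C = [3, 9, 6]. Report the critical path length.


Path A: 10 + 6 + 8 = 24
Path B: 9 + 11 + 3 = 23
Path C: 3 + 9 + 6 = 18
Critical path = longest = max(24, 23, 18)
= 24 (Path A)


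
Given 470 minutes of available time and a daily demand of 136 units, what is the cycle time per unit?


Cycle time = available time / demand
= 470 / 136
= 3.46 min/unit


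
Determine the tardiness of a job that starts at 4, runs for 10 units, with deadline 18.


Completion = start + processing = 4 + 10 = 14
Tardiness = max(0, C - d) = max(0, 14 - 18)
= max(0, -4)
= 0


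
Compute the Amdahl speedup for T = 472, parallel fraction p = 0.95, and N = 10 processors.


Amdahl's law: T_p = T × ((1-p) + p/N)
= 472 × ((1-0.95) + 0.95/10)
= 472 × (0.05 + 0.0950)
= 472 × 0.1450
= 68.44
Speedup = 472/68.44
= 6.90×


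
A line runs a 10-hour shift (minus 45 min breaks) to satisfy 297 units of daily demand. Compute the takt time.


Available = 10×60 - 45 = 555 min
Takt time = 555 / 297
= 1.87 min/unit


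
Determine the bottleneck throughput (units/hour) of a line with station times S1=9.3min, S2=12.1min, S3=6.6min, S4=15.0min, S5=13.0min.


Bottleneck = longest station time
Station times: [9.3, 12.1, 6.6, 15.0, 13.0]
Max = 15.0 min
Rate = 60 / 15.0
= 4.00 units/hour (bottleneck: 15.0min)


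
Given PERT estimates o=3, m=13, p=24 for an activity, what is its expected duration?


te = (o + 4m + p) / 6
= (3 + 4×13 + 24) / 6
= (3 + 52 + 24) / 6
= 79 / 6
= 13.17


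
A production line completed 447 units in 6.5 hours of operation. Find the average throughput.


Throughput = units / time
= 447 / 6.5
= 68.8 units/hour


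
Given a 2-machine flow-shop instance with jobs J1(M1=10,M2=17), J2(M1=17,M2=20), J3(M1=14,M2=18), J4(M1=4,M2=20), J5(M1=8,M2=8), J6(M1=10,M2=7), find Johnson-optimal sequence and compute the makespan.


Johnson's rule:
Group 1 (M1≤M2, sort by M1): ['J4', 'J5', 'J1', 'J3', 'J2']
Group 2 (M1>M2, sort desc M2): ['J6']
Sequence: J4 → J5 → J1 → J3 → J2 → J6
Makespan calculation:
  J4: M1 done=4, M2 done=24
  J5: M1 done=12, M2 done=32
  J1: M1 done=22, M2 done=49
  J3: M1 done=36, M2 done=67
  J2: M1 done=53, M2 done=87
  J6: M1 done=63, M2 done=94
= Sequence: J4 → J5 → J1 → J3 → J2 → J6, Makespan: 94


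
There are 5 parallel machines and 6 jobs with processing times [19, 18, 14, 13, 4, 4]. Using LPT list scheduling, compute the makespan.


Jobs (LPT sorted): [19, 18, 14, 13, 4, 4]
Machines: 5
  J=19 → Machine 1 (load: 0+19=19)
  J=18 → Machine 2 (load: 0+18=18)
  J=14 → Machine 3 (load: 0+14=14)
  J=13 → Machine 4 (load: 0+13=13)
  J=4 → Machine 5 (load: 0+4=4)
  J=4 → Machine 5 (load: 4+4=8)
Machine loads: [19, 18, 14, 13, 8]
Makespan = max = 19 time units


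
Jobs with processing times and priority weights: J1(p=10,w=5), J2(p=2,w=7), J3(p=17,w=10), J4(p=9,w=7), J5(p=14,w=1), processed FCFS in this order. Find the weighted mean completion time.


Completion times:
  J1: C=10, w×C=5×10=50
  J2: C=12, w×C=7×12=84
  J3: C=29, w×C=10×29=290
  J4: C=38, w×C=7×38=266
  J5: C=52, w×C=1×52=52
Sum w×C = 742
Sum w = 30
Weighted avg = 742/30
= 24.73


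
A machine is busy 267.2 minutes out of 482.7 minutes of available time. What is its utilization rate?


Utilization = busy / total × 100
= 267.2 / 482.7 × 100
= 55.4%


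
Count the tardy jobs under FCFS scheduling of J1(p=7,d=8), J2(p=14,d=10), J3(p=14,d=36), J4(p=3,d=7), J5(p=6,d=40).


Completion vs due date:
  J1: C=7, d=8 → on time
  J2: C=21, d=10 → TARDY
  J3: C=35, d=36 → on time
  J4: C=38, d=7 → TARDY
  J5: C=44, d=40 → TARDY
Tardy jobs: J2, J4, J5
Count = 3


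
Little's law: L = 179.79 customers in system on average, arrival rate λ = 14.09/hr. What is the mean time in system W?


Little's law: L = λW → W = L / λ
= 179.79 / 14.09
= 12.76 hours


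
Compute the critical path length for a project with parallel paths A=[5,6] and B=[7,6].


Path A: 5 + 6 = 11
Path B: 7 + 6 = 13
Critical path = longest = max(11, 13)
= 13 (Path B)


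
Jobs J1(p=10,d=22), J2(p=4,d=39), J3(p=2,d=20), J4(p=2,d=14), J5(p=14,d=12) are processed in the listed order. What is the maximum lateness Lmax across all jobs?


Lateness per job (L = C - d):
  J1: C=10, d=22, L=-12
  J2: C=14, d=39, L=-25
  J3: C=16, d=20, L=-4
  J4: C=18, d=14, L=4
  J5: C=32, d=12, L=20
Lmax = max(-12, -25, -4, 4, 20)
= 20


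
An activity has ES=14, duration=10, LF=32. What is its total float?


EF = ES + duration = 14 + 10 = 24
LS = LF - duration = 32 - 10 = 22
Total Float = LF - EF = 32 - 24
(or LS - ES = 22 - 14)
= 8


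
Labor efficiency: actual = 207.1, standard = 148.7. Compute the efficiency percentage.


Efficiency = (actual / standard) × 100
= (207.1 / 148.7) × 100
= 139.3%


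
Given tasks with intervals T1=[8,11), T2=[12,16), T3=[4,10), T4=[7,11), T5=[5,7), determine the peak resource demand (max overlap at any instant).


Check each time point for overlaps:
  t=8: 3 tasks active (T1, T3, T4)
Max concurrent = 3


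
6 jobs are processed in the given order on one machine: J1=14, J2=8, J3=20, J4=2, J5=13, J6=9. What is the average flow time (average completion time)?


Completion times:
  J1: completes at 14
  J2: completes at 22
  J3: completes at 42
  J4: completes at 44
  J5: completes at 57
  J6: completes at 66
Sum = 245
Average = 245/6
= 40.83


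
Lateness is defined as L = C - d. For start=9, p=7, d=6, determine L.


Completion = 9 + 7 = 16
Lateness = C - d = 16 - 6
= 10


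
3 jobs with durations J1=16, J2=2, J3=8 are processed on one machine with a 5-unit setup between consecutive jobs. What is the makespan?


Makespan = Σ processing + (n-1) × setup
= (16 + 2 + 8) + (3-1)×5
= 26 + 10
= 36 time units


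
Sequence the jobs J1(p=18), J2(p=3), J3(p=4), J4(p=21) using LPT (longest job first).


LPT: sort by longest processing time first
  J4: p=21
  J1: p=18
  J3: p=4
  J2: p=3
Order: J4 → J1 → J3 → J2


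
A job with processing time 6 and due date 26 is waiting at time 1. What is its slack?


Slack = due - current_time - processing
= 26 - 1 - 6
= 19


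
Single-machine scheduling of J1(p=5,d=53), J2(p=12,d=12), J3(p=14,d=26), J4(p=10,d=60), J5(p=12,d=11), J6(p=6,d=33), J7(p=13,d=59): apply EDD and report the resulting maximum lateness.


EDD order: J5 → J2 → J3 → J6 → J1 → J7 → J4
Completion and lateness:
  J5: C=12, d=11, L=12-11=1
  J2: C=24, d=12, L=24-12=12
  J3: C=38, d=26, L=38-26=12
  J6: C=44, d=33, L=44-33=11
  J1: C=49, d=53, L=49-53=-4
  J7: C=62, d=59, L=62-59=3
  J4: C=72, d=60, L=72-60=12
Lmax = max(1, 12, 12, 11, -4, 3, 12)
= 12


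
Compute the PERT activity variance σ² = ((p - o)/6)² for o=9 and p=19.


σ² = ((p - o) / 6)² = (p - o)² / 36
= (19 - 9)² / 36
= 10² / 36
= 100 / 36
= 2.7778


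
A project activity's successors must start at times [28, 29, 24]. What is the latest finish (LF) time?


LF = min of all successor start times
Successors start at: [28, 29, 24]
LF = min(28, 29, 24)
= 24


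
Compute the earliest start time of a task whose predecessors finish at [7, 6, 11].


ES = max of all predecessor completion times
Predecessors: [7, 6, 11]
ES = max(7, 6, 11)
= 11


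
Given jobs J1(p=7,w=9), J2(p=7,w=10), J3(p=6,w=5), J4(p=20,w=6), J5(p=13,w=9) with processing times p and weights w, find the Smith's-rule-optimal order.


WSPT (Smith's rule): sort by p/w ascending
  J2: p/w = 7/10 = 0.700
  J1: p/w = 7/9 = 0.778
  J3: p/w = 6/5 = 1.200
  J5: p/w = 13/9 = 1.444
  J4: p/w = 20/6 = 3.333
Order: J2 → J1 → J3 → J5 → J4


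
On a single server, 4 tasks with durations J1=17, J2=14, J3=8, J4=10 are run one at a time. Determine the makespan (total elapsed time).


Sequential makespan: sum all processing times
= 17 + 14 + 8 + 10
= 49 time units


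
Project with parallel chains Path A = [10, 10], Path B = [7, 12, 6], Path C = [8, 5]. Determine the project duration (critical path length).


Path A: 10 + 10 = 20
Path B: 7 + 12 + 6 = 25
Path C: 8 + 5 = 13
Critical path = longest = max(20, 25, 13)
= 25 (Path B)


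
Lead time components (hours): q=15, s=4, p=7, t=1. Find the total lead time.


Lead time = queue + setup + processing + transit
= 15 + 4 + 7 + 1
= 27 hours


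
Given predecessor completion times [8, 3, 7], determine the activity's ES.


ES = max of all predecessor completion times
Predecessors: [8, 3, 7]
ES = max(8, 3, 7)
= 8


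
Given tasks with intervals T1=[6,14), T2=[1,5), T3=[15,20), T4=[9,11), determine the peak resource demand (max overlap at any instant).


Check each time point for overlaps:
  t=9: 2 tasks active (T1, T4)
Max concurrent = 2


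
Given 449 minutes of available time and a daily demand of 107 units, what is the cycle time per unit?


Cycle time = available time / demand
= 449 / 107
= 4.20 min/unit


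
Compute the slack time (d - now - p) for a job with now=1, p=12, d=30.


Slack = due - current_time - processing
= 30 - 1 - 12
= 17


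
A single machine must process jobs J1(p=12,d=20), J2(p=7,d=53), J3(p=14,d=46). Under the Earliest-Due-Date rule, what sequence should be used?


EDD: sort by earliest due date
  J1: d=20, p=12
  J3: d=46, p=14
  J2: d=53, p=7
Order: J1 → J3 → J2


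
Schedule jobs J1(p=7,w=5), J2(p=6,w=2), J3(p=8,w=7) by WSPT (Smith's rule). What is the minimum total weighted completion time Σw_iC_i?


WSPT order (by p/w): J3 → J1 → J2
  J3: C=8, w·C=7×8=56
  J1: C=15, w·C=5×15=75
  J2: C=21, w·C=2×21=42
Σ w·C = 173
= 173


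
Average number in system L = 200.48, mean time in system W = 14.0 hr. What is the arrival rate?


Little's law: L = λW → λ = L / W
= 200.48 / 14.0
= 14.32 per hour


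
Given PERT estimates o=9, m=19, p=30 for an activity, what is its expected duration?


te = (o + 4m + p) / 6
= (9 + 4×19 + 30) / 6
= (9 + 76 + 30) / 6
= 115 / 6
= 19.17


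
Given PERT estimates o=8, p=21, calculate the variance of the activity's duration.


σ² = ((p - o) / 6)² = (p - o)² / 36
= (21 - 8)² / 36
= 13² / 36
= 169 / 36
= 4.6944


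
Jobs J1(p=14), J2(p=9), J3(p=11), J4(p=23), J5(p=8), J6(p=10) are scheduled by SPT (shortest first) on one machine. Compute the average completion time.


SPT order: J5 → J2 → J6 → J3 → J1 → J4
Completion times:
  J5: C=8
  J2: C=17
  J6: C=27
  J3: C=38
  J1: C=52
  J4: C=75
Sum = 217, n = 6
Mean flow = 217/6
= 36.17


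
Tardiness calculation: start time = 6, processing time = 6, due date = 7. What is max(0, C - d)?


Completion = start + processing = 6 + 6 = 12
Tardiness = max(0, C - d) = max(0, 12 - 7)
= max(0, 5)
= 5


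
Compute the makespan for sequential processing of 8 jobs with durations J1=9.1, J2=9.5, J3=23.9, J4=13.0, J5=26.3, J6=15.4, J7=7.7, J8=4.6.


Sequential makespan: sum all processing times
= 9.1 + 9.5 + 23.9 + 13.0 + 26.3 + 15.4 + 7.7 + 4.6
= 109.5 time units


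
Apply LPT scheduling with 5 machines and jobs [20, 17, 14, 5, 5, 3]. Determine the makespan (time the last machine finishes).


Jobs (LPT sorted): [20, 17, 14, 5, 5, 3]
Machines: 5
  J=20 → Machine 1 (load: 0+20=20)
  J=17 → Machine 2 (load: 0+17=17)
  J=14 → Machine 3 (load: 0+14=14)
  J=5 → Machine 4 (load: 0+5=5)
  J=5 → Machine 5 (load: 0+5=5)
  J=3 → Machine 4 (load: 5+3=8)
Machine loads: [20, 17, 14, 8, 5]
Makespan = max = 20 time units


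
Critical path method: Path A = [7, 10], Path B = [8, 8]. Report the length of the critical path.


Path A: 7 + 10 = 17
Path B: 8 + 8 = 16
Critical path = longest = max(17, 16)
= 17 (Path A)


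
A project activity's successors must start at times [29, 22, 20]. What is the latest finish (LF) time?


LF = min of all successor start times
Successors start at: [29, 22, 20]
LF = min(29, 22, 20)
= 20


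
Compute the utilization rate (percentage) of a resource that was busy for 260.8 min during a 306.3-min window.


Utilization = busy / total × 100
= 260.8 / 306.3 × 100
= 85.1%


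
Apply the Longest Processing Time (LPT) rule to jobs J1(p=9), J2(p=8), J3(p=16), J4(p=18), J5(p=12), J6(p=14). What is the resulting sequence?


LPT: sort by longest processing time first
  J4: p=18
  J3: p=16
  J6: p=14
  J5: p=12
  J1: p=9
  J2: p=8
Order: J4 → J3 → J6 → J5 → J1 → J2


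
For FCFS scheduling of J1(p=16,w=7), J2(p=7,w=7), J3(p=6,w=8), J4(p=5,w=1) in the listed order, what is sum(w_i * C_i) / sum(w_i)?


Completion times:
  J1: C=16, w×C=7×16=112
  J2: C=23, w×C=7×23=161
  J3: C=29, w×C=8×29=232
  J4: C=34, w×C=1×34=34
Sum w×C = 539
Sum w = 23
Weighted avg = 539/23
= 23.43


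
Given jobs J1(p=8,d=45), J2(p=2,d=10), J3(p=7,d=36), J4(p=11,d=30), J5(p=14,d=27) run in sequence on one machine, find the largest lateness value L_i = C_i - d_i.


Lateness per job (L = C - d):
  J1: C=8, d=45, L=-37
  J2: C=10, d=10, L=0
  J3: C=17, d=36, L=-19
  J4: C=28, d=30, L=-2
  J5: C=42, d=27, L=15
Lmax = max(-37, 0, -19, -2, 15)
= 15


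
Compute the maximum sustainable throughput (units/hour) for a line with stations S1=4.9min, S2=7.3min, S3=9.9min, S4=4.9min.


Bottleneck = longest station time
Station times: [4.9, 7.3, 9.9, 4.9]
Max = 9.9 min
Rate = 60 / 9.9
= 6.06 units/hour (bottleneck: 9.9min)


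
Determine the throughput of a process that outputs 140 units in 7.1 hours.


Throughput = units / time
= 140 / 7.1
= 19.7 units/hour


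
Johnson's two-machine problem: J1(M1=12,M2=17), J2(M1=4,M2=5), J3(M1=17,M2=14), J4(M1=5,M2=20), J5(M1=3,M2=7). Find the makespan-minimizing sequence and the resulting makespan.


Johnson's rule:
Group 1 (M1≤M2, sort by M1): ['J5', 'J2', 'J4', 'J1']
Group 2 (M1>M2, sort desc M2): ['J3']
Sequence: J5 → J2 → J4 → J1 → J3
Makespan calculation:
  J5: M1 done=3, M2 done=10
  J2: M1 done=7, M2 done=15
  J4: M1 done=12, M2 done=35
  J1: M1 done=24, M2 done=52
  J3: M1 done=41, M2 done=66
= Sequence: J5 → J2 → J4 → J1 → J3, Makespan: 66


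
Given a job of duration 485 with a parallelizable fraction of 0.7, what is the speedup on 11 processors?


Amdahl's law: T_p = T × ((1-p) + p/N)
= 485 × ((1-0.7) + 0.7/11)
= 485 × (0.30 + 0.0636)
= 485 × 0.3636
= 176.36
Speedup = 485/176.36
= 2.75×


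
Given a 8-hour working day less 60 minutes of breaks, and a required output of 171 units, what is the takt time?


Available = 8×60 - 60 = 420 min
Takt time = 420 / 171
= 2.46 min/unit


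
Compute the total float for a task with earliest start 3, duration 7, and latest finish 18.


EF = ES + duration = 3 + 7 = 10
LS = LF - duration = 18 - 7 = 11
Total Float = LF - EF = 18 - 10
(or LS - ES = 11 - 3)
= 8


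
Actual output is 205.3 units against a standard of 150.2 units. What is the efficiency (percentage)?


Efficiency = (actual / standard) × 100
= (205.3 / 150.2) × 100
= 136.7%


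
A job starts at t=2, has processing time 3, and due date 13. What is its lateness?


Completion = 2 + 3 = 5
Lateness = C - d = 5 - 13
= -8


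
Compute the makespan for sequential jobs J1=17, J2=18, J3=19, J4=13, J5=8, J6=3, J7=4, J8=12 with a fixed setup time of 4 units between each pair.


Makespan = Σ processing + (n-1) × setup
= (17 + 18 + 19 + 13 + 8 + 3 + 4 + 12) + (8-1)×4
= 94 + 28
= 122 time units


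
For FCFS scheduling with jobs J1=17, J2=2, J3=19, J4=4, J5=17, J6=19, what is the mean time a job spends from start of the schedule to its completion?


Completion times:
  J1: completes at 17
  J2: completes at 19
  J3: completes at 38
  J4: completes at 42
  J5: completes at 59
  J6: completes at 78
Sum = 253
Average = 253/6
= 42.17


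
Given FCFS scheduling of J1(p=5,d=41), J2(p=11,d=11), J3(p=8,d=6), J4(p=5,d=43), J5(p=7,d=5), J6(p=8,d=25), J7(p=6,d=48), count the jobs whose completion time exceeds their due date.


Completion vs due date:
  J1: C=5, d=41 → on time
  J2: C=16, d=11 → TARDY
  J3: C=24, d=6 → TARDY
  J4: C=29, d=43 → on time
  J5: C=36, d=5 → TARDY
  J6: C=44, d=25 → TARDY
  J7: C=50, d=48 → TARDY
Tardy jobs: J2, J3, J5, J6, J7
Count = 5


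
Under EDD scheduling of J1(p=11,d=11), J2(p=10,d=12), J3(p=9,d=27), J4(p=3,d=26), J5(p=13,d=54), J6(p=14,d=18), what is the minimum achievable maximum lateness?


EDD order: J1 → J2 → J6 → J4 → J3 → J5
Completion and lateness:
  J1: C=11, d=11, L=11-11=0
  J2: C=21, d=12, L=21-12=9
  J6: C=35, d=18, L=35-18=17
  J4: C=38, d=26, L=38-26=12
  J3: C=47, d=27, L=47-27=20
  J5: C=60, d=54, L=60-54=6
Lmax = max(0, 9, 17, 12, 20, 6)
= 20


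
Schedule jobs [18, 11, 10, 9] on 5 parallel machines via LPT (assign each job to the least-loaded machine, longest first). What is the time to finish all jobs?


Jobs (LPT sorted): [18, 11, 10, 9]
Machines: 5
  J=18 → Machine 1 (load: 0+18=18)
  J=11 → Machine 2 (load: 0+11=11)
  J=10 → Machine 3 (load: 0+10=10)
  J=9 → Machine 4 (load: 0+9=9)
Machine loads: [18, 11, 10, 9, 0]
Makespan = max = 18 time units


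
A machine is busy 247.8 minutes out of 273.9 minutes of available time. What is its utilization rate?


Utilization = busy / total × 100
= 247.8 / 273.9 × 100
= 90.5%


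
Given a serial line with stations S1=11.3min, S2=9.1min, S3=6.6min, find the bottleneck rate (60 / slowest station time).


Bottleneck = longest station time
Station times: [11.3, 9.1, 6.6]
Max = 11.3 min
Rate = 60 / 11.3
= 5.31 units/hour (bottleneck: 11.3min)


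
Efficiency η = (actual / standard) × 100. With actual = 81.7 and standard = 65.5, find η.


Efficiency = (actual / standard) × 100
= (81.7 / 65.5) × 100
= 124.7%


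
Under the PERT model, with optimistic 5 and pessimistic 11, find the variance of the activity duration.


σ² = ((p - o) / 6)² = (p - o)² / 36
= (11 - 5)² / 36
= 6² / 36
= 36 / 36
= 1.0000


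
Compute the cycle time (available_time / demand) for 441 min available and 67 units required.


Cycle time = available time / demand
= 441 / 67
= 6.58 min/unit


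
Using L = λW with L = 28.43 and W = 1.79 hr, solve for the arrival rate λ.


Little's law: L = λW → λ = L / W
= 28.43 / 1.79
= 15.88 per hour


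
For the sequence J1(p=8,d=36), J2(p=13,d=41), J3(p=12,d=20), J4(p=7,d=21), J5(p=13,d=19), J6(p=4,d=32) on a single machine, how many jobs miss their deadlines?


Completion vs due date:
  J1: C=8, d=36 → on time
  J2: C=21, d=41 → on time
  J3: C=33, d=20 → TARDY
  J4: C=40, d=21 → TARDY
  J5: C=53, d=19 → TARDY
  J6: C=57, d=32 → TARDY
Tardy jobs: J3, J4, J5, J6
Count = 4


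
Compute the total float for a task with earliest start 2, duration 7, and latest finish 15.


EF = ES + duration = 2 + 7 = 9
LS = LF - duration = 15 - 7 = 8
Total Float = LF - EF = 15 - 9
(or LS - ES = 8 - 2)
= 6


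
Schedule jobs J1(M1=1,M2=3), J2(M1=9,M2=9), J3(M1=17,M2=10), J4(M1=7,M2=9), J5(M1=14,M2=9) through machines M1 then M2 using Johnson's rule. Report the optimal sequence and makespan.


Johnson's rule:
Group 1 (M1≤M2, sort by M1): ['J1', 'J4', 'J2']
Group 2 (M1>M2, sort desc M2): ['J3', 'J5']
Sequence: J1 → J4 → J2 → J3 → J5
Makespan calculation:
  J1: M1 done=1, M2 done=4
  J4: M1 done=8, M2 done=17
  J2: M1 done=17, M2 done=26
  J3: M1 done=34, M2 done=44
  J5: M1 done=48, M2 done=57
= Sequence: J1 → J4 → J2 → J3 → J5, Makespan: 57


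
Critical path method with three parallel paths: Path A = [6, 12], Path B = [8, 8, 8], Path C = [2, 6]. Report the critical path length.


Path A: 6 + 12 = 18
Path B: 8 + 8 + 8 = 24
Path C: 2 + 6 = 8
Critical path = longest = max(18, 24, 8)
= 24 (Path B)


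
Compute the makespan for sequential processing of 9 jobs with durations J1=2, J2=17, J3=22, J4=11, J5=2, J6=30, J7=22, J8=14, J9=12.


Sequential makespan: sum all processing times
= 2 + 17 + 22 + 11 + 2 + 30 + 22 + 14 + 12
= 132 time units


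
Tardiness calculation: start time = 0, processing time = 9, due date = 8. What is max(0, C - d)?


Completion = start + processing = 0 + 9 = 9
Tardiness = max(0, C - d) = max(0, 9 - 8)
= max(0, 1)
= 1


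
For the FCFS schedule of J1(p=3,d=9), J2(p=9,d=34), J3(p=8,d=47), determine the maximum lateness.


Lateness per job (L = C - d):
  J1: C=3, d=9, L=-6
  J2: C=12, d=34, L=-22
  J3: C=20, d=47, L=-27
Lmax = max(-6, -22, -27)
= -6


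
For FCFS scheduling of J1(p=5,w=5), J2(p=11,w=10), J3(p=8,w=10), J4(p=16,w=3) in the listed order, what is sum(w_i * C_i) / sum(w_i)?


Completion times:
  J1: C=5, w×C=5×5=25
  J2: C=16, w×C=10×16=160
  J3: C=24, w×C=10×24=240
  J4: C=40, w×C=3×40=120
Sum w×C = 545
Sum w = 28
Weighted avg = 545/28
= 19.46


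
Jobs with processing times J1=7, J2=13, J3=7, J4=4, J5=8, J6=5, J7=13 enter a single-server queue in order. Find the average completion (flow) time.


Completion times:
  J1: completes at 7
  J2: completes at 20
  J3: completes at 27
  J4: completes at 31
  J5: completes at 39
  J6: completes at 44
  J7: completes at 57
Sum = 225
Average = 225/7
= 32.14


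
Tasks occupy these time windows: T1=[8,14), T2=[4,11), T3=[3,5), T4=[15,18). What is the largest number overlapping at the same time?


Check each time point for overlaps:
  t=4: 2 tasks active (T2, T3)
Max concurrent = 2


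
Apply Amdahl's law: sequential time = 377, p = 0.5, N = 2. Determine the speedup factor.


Amdahl's law: T_p = T × ((1-p) + p/N)
= 377 × ((1-0.5) + 0.5/2)
= 377 × (0.50 + 0.2500)
= 377 × 0.7500
= 282.75
Speedup = 377/282.75
= 1.33×


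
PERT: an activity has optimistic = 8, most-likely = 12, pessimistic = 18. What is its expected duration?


te = (o + 4m + p) / 6
= (8 + 4×12 + 18) / 6
= (8 + 48 + 18) / 6
= 74 / 6
= 12.33


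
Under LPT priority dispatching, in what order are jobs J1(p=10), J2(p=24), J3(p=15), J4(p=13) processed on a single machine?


LPT: sort by longest processing time first
  J2: p=24
  J3: p=15
  J4: p=13
  J1: p=10
Order: J2 → J3 → J4 → J1


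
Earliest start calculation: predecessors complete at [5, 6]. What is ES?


ES = max of all predecessor completion times
Predecessors: [5, 6]
ES = max(5, 6)
= 6


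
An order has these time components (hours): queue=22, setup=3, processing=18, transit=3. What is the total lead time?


Lead time = queue + setup + processing + transit
= 22 + 3 + 18 + 3
= 46 hours


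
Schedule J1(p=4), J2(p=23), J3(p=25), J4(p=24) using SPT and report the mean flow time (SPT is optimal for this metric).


SPT order: J1 → J2 → J4 → J3
Completion times:
  J1: C=4
  J2: C=27
  J4: C=51
  J3: C=76
Sum = 158, n = 4
Mean flow = 158/4
= 39.50


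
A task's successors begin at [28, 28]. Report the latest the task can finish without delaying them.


LF = min of all successor start times
Successors start at: [28, 28]
LF = min(28, 28)
= 28


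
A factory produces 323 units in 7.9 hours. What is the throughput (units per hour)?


Throughput = units / time
= 323 / 7.9
= 40.9 units/hour


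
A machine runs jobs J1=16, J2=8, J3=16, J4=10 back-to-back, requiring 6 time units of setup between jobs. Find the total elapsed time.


Makespan = Σ processing + (n-1) × setup
= (16 + 8 + 16 + 10) + (4-1)×6
= 50 + 18
= 68 time units


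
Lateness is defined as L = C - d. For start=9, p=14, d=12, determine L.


Completion = 9 + 14 = 23
Lateness = C - d = 23 - 12
= 11


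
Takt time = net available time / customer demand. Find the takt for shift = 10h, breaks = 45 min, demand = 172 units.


Available = 10×60 - 45 = 555 min
Takt time = 555 / 172
= 3.23 min/unit


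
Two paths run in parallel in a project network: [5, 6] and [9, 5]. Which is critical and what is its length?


Path A: 5 + 6 = 11
Path B: 9 + 5 = 14
Critical path = longest = max(11, 14)
= 14 (Path B)


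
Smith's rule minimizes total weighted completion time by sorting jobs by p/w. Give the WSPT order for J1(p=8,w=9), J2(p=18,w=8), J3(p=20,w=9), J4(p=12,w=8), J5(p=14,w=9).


WSPT (Smith's rule): sort by p/w ascending
  J1: p/w = 8/9 = 0.889
  J4: p/w = 12/8 = 1.500
  J5: p/w = 14/9 = 1.556
  J3: p/w = 20/9 = 2.222
  J2: p/w = 18/8 = 2.250
Order: J1 → J4 → J5 → J3 → J2


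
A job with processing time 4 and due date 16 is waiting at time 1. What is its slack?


Slack = due - current_time - processing
= 16 - 1 - 4
= 11


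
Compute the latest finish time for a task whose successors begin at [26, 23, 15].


LF = min of all successor start times
Successors start at: [26, 23, 15]
LF = min(26, 23, 15)
= 15


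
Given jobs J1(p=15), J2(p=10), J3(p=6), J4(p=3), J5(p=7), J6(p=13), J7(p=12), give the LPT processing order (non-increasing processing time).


LPT: sort by longest processing time first
  J1: p=15
  J6: p=13
  J7: p=12
  J2: p=10
  J5: p=7
  J3: p=6
  J4: p=3
Order: J1 → J6 → J7 → J2 → J5 → J3 → J4


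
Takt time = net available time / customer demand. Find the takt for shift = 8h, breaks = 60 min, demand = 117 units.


Available = 8×60 - 60 = 420 min
Takt time = 420 / 117
= 3.59 min/unit


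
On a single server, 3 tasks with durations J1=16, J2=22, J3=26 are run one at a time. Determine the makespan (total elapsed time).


Sequential makespan: sum all processing times
= 16 + 22 + 26
= 64 time units


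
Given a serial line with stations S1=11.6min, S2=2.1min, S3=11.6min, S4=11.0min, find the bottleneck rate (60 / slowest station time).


Bottleneck = longest station time
Station times: [11.6, 2.1, 11.6, 11.0]
Max = 11.6 min
Rate = 60 / 11.6
= 5.17 units/hour (bottleneck: 11.6min)


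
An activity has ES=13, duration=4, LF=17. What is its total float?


EF = ES + duration = 13 + 4 = 17
LS = LF - duration = 17 - 4 = 13
Total Float = LF - EF = 17 - 17
(or LS - ES = 13 - 13)
= 0


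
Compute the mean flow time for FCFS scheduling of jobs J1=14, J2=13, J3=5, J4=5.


Completion times:
  J1: completes at 14
  J2: completes at 27
  J3: completes at 32
  J4: completes at 37
Sum = 110
Average = 110/4
= 27.50


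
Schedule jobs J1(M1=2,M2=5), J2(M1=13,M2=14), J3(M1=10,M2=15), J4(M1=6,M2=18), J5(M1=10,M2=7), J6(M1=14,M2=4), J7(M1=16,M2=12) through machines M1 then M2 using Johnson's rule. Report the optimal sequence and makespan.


Johnson's rule:
Group 1 (M1≤M2, sort by M1): ['J1', 'J4', 'J3', 'J2']
Group 2 (M1>M2, sort desc M2): ['J7', 'J5', 'J6']
Sequence: J1 → J4 → J3 → J2 → J7 → J5 → J6
Makespan calculation:
  J1: M1 done=2, M2 done=7
  J4: M1 done=8, M2 done=26
  J3: M1 done=18, M2 done=41
  J2: M1 done=31, M2 done=55
  J7: M1 done=47, M2 done=67
  J5: M1 done=57, M2 done=74
  J6: M1 done=71, M2 done=78
= Sequence: J1 → J4 → J3 → J2 → J7 → J5 → J6, Makespan: 78


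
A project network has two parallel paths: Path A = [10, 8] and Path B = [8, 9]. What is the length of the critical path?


Path A: 10 + 8 = 18
Path B: 8 + 9 = 17
Critical path = longest = max(18, 17)
= 18 (Path A)


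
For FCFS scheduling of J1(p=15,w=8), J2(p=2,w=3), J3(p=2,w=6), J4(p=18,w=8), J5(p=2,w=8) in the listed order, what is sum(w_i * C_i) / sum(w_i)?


Completion times:
  J1: C=15, w×C=8×15=120
  J2: C=17, w×C=3×17=51
  J3: C=19, w×C=6×19=114
  J4: C=37, w×C=8×37=296
  J5: C=39, w×C=8×39=312
Sum w×C = 893
Sum w = 33
Weighted avg = 893/33
= 27.06


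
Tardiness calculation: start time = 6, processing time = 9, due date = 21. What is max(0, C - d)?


Completion = start + processing = 6 + 9 = 15
Tardiness = max(0, C - d) = max(0, 15 - 21)
= max(0, -6)
= 0


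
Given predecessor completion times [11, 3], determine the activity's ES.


ES = max of all predecessor completion times
Predecessors: [11, 3]
ES = max(11, 3)
= 11


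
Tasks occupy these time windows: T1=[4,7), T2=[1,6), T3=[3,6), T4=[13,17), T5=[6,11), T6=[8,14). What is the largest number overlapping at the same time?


Check each time point for overlaps:
  t=4: 3 tasks active (T1, T2, T3)
Max concurrent = 3


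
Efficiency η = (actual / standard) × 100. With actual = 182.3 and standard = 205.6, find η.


Efficiency = (actual / standard) × 100
= (182.3 / 205.6) × 100
= 88.7%


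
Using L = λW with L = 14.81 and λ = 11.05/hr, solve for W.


Little's law: L = λW → W = L / λ
= 14.81 / 11.05
= 1.34 hours


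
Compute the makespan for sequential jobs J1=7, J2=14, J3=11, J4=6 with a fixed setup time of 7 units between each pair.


Makespan = Σ processing + (n-1) × setup
= (7 + 14 + 11 + 6) + (4-1)×7
= 38 + 21
= 59 time units


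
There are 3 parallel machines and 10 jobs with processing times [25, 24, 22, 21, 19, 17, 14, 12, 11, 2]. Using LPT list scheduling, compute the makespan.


Jobs (LPT sorted): [25, 24, 22, 21, 19, 17, 14, 12, 11, 2]
Machines: 3
  J=25 → Machine 1 (load: 0+25=25)
  J=24 → Machine 2 (load: 0+24=24)
  J=22 → Machine 3 (load: 0+22=22)
  J=21 → Machine 3 (load: 22+21=43)
  J=19 → Machine 2 (load: 24+19=43)
  J=17 → Machine 1 (load: 25+17=42)
  J=14 → Machine 1 (load: 42+14=56)
  J=12 → Machine 2 (load: 43+12=55)
  J=11 → Machine 3 (load: 43+11=54)
  J=2 → Machine 3 (load: 54+2=56)
Machine loads: [56, 55, 56]
Makespan = max = 56 time units


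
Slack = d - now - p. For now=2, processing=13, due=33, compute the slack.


Slack = due - current_time - processing
= 33 - 2 - 13
= 18


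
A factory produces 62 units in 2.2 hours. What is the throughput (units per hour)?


Throughput = units / time
= 62 / 2.2
= 28.2 units/hour


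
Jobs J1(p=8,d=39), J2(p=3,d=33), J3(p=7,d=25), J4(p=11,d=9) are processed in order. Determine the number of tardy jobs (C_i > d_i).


Completion vs due date:
  J1: C=8, d=39 → on time
  J2: C=11, d=33 → on time
  J3: C=18, d=25 → on time
  J4: C=29, d=9 → TARDY
Tardy jobs: J4
Count = 1


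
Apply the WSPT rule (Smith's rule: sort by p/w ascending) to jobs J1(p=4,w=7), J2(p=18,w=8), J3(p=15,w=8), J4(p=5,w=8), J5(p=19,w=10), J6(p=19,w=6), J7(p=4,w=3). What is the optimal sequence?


WSPT (Smith's rule): sort by p/w ascending
  J1: p/w = 4/7 = 0.571
  J4: p/w = 5/8 = 0.625
  J7: p/w = 4/3 = 1.333
  J3: p/w = 15/8 = 1.875
  J5: p/w = 19/10 = 1.900
  J2: p/w = 18/8 = 2.250
  J6: p/w = 19/6 = 3.167
Order: J1 → J4 → J7 → J3 → J5 → J2 → J6


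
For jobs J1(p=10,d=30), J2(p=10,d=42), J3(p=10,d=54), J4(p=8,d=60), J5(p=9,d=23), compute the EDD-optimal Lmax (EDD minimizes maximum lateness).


EDD order: J5 → J1 → J2 → J3 → J4
Completion and lateness:
  J5: C=9, d=23, L=9-23=-14
  J1: C=19, d=30, L=19-30=-11
  J2: C=29, d=42, L=29-42=-13
  J3: C=39, d=54, L=39-54=-15
  J4: C=47, d=60, L=47-60=-13
Lmax = max(-14, -11, -13, -15, -13)
= -11


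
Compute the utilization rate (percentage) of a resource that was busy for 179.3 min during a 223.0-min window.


Utilization = busy / total × 100
= 179.3 / 223.0 × 100
= 80.4%


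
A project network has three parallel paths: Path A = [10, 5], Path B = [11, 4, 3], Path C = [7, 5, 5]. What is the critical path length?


Path A: 10 + 5 = 15
Path B: 11 + 4 + 3 = 18
Path C: 7 + 5 + 5 = 17
Critical path = longest = max(15, 18, 17)
= 18 (Path B)


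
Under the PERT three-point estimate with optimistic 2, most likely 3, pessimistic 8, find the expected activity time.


te = (o + 4m + p) / 6
= (2 + 4×3 + 8) / 6
= (2 + 12 + 8) / 6
= 22 / 6
= 3.67


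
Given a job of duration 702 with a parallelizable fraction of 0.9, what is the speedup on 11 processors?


Amdahl's law: T_p = T × ((1-p) + p/N)
= 702 × ((1-0.9) + 0.9/11)
= 702 × (0.10 + 0.0818)
= 702 × 0.1818
= 127.64
Speedup = 702/127.64
= 5.50×


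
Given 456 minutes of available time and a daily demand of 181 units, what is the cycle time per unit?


Cycle time = available time / demand
= 456 / 181
= 2.52 min/unit


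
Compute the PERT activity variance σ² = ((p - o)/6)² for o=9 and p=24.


σ² = ((p - o) / 6)² = (p - o)² / 36
= (24 - 9)² / 36
= 15² / 36
= 225 / 36
= 6.2500


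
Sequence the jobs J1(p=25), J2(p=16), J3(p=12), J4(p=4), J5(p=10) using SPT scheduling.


SPT: sort by shortest processing time
  J4: p=4
  J5: p=10
  J3: p=12
  J2: p=16
  J1: p=25
Order: J4 → J5 → J3 → J2 → J1


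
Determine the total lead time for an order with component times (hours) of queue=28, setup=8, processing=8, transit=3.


Lead time = queue + setup + processing + transit
= 28 + 8 + 8 + 3
= 47 hours


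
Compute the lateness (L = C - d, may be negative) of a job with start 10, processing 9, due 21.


Completion = 10 + 9 = 19
Lateness = C - d = 19 - 21
= -2


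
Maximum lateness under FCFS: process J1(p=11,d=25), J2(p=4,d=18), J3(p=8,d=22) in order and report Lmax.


Lateness per job (L = C - d):
  J1: C=11, d=25, L=-14
  J2: C=15, d=18, L=-3
  J3: C=23, d=22, L=1
Lmax = max(-14, -3, 1)
= 1


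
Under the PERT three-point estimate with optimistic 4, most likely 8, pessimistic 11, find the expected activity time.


te = (o + 4m + p) / 6
= (4 + 4×8 + 11) / 6
= (4 + 32 + 11) / 6
= 47 / 6
= 7.83


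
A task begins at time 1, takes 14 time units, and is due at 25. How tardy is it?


Completion = start + processing = 1 + 14 = 15
Tardiness = max(0, C - d) = max(0, 15 - 25)
= max(0, -10)
= 0


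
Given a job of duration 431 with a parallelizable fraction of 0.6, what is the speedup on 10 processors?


Amdahl's law: T_p = T × ((1-p) + p/N)
= 431 × ((1-0.6) + 0.6/10)
= 431 × (0.40 + 0.0600)
= 431 × 0.4600
= 198.26
Speedup = 431/198.26
= 2.17×


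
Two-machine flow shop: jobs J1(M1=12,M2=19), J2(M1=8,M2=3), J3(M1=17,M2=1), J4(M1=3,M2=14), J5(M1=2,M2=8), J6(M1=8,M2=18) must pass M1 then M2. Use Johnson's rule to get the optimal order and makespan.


Johnson's rule:
Group 1 (M1≤M2, sort by M1): ['J5', 'J4', 'J6', 'J1']
Group 2 (M1>M2, sort desc M2): ['J2', 'J3']
Sequence: J5 → J4 → J6 → J1 → J2 → J3
Makespan calculation:
  J5: M1 done=2, M2 done=10
  J4: M1 done=5, M2 done=24
  J6: M1 done=13, M2 done=42
  J1: M1 done=25, M2 done=61
  J2: M1 done=33, M2 done=64
  J3: M1 done=50, M2 done=65
= Sequence: J5 → J4 → J6 → J1 → J2 → J3, Makespan: 65


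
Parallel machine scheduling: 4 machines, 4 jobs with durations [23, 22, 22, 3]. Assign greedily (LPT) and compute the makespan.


Jobs (LPT sorted): [23, 22, 22, 3]
Machines: 4
  J=23 → Machine 1 (load: 0+23=23)
  J=22 → Machine 2 (load: 0+22=22)
  J=22 → Machine 3 (load: 0+22=22)
  J=3 → Machine 4 (load: 0+3=3)
Machine loads: [23, 22, 22, 3]
Makespan = max = 23 time units


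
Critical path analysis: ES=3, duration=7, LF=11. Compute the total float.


EF = ES + duration = 3 + 7 = 10
LS = LF - duration = 11 - 7 = 4
Total Float = LF - EF = 11 - 10
(or LS - ES = 4 - 3)
= 1


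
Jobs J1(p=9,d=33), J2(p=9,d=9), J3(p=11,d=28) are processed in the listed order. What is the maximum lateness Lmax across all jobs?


Lateness per job (L = C - d):
  J1: C=9, d=33, L=-24
  J2: C=18, d=9, L=9
  J3: C=29, d=28, L=1
Lmax = max(-24, 9, 1)
= 9


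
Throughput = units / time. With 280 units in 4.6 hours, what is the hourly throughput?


Throughput = units / time
= 280 / 4.6
= 60.9 units/hour


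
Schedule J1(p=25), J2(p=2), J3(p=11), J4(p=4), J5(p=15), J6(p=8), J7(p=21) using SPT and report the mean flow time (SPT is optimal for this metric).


SPT order: J2 → J4 → J6 → J3 → J5 → J7 → J1
Completion times:
  J2: C=2
  J4: C=6
  J6: C=14
  J3: C=25
  J5: C=40
  J7: C=61
  J1: C=86
Sum = 234, n = 7
Mean flow = 234/7
= 33.43


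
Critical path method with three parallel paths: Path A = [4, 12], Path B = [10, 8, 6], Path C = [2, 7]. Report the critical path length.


Path A: 4 + 12 = 16
Path B: 10 + 8 + 6 = 24
Path C: 2 + 7 = 9
Critical path = longest = max(16, 24, 9)
= 24 (Path B)


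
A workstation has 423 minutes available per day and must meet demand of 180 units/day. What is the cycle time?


Cycle time = available time / demand
= 423 / 180
= 2.35 min/unit


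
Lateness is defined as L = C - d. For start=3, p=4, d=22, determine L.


Completion = 3 + 4 = 7
Lateness = C - d = 7 - 22
= -15


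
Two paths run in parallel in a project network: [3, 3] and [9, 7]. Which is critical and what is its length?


Path A: 3 + 3 = 6
Path B: 9 + 7 = 16
Critical path = longest = max(6, 16)
= 16 (Path B)


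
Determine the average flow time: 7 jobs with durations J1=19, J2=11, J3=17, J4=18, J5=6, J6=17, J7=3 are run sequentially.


Completion times:
  J1: completes at 19
  J2: completes at 30
  J3: completes at 47
  J4: completes at 65
  J5: completes at 71
  J6: completes at 88
  J7: completes at 91
Sum = 411
Average = 411/7
= 58.71


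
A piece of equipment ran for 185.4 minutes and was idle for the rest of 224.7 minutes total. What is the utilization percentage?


Utilization = busy / total × 100
= 185.4 / 224.7 × 100
= 82.5%


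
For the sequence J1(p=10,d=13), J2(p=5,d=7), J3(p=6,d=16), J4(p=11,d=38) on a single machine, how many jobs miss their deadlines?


Completion vs due date:
  J1: C=10, d=13 → on time
  J2: C=15, d=7 → TARDY
  J3: C=21, d=16 → TARDY
  J4: C=32, d=38 → on time
Tardy jobs: J2, J3
Count = 2


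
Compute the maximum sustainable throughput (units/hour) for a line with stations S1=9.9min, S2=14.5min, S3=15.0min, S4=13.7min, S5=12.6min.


Bottleneck = longest station time
Station times: [9.9, 14.5, 15.0, 13.7, 12.6]
Max = 15.0 min
Rate = 60 / 15.0
= 4.00 units/hour (bottleneck: 15.0min)


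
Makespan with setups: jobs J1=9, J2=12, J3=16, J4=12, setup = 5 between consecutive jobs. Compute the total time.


Makespan = Σ processing + (n-1) × setup
= (9 + 12 + 16 + 12) + (4-1)×5
= 49 + 15
= 64 time units


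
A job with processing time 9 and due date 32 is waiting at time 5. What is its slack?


Slack = due - current_time - processing
= 32 - 5 - 9
= 18
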